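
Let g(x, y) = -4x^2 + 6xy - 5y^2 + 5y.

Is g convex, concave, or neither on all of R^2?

g is quadratic, so its Hessian is the constant matrix H = [[-8, 6], [6, -10]].
det(H) = 44, tr(H) = -18.
det(H) > 0 and tr(H) < 0, so H is negative definite everywhere: concave.

concave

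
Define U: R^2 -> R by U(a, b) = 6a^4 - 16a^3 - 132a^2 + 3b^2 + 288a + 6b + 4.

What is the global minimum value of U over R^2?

U(a,b) separates as P(a) + Q(b) + 4, so its minimum is min P + min Q + 4.
P'(a) = 24(a - 4)(a - 1)(a + 3) vanishes at a ∈ {-3, 1, 4}; Q'(b) = 6b + 6 vanishes at b ∈ {-1}.
Local minima of P (where P''>0): P(-3)=-1134, P(4)=-448. Local minima of Q: Q(-1)=-3.
So the global minimum of U is P(-3) + Q(-1) + 4 = -1134 − 3 + 4 = -1133, attained at (-3, -1).

-1133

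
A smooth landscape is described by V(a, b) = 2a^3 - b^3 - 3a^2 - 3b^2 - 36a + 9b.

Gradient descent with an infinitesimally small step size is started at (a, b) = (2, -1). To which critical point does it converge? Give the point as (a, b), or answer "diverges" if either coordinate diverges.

(3, -3)

V is separable, so gradient descent decouples: a follows -∂V/∂a, b follows -∂V/∂b.
∂V/∂a = 6(a - 3)(a + 2); at a=2 this is -24, so a increases.
∂V/∂b = -3(b - 1)(b + 3); at b=-1 this is 12, so b decreases.
a converges to its nearest critical value 3 (a local min of the a-part); b converges to -3. The iterate converges to (3, -3).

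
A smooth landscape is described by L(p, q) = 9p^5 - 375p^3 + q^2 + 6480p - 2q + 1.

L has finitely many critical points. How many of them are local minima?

L separates as a function of p plus a function of q, so ∇L=0 decouples.
∂L/∂p = 45(p - 4)(p - 3)(p + 3)(p + 4) = 0 at p ∈ {-4, -3, 3, 4}; ∂L/∂q = 2(q - 1) = 0 at q ∈ {1}.
The Hessian is diagonal: diag(L_pp, L_qq). Second derivatives: L_pp(-4)=-2520, L_pp(-3)=1890, L_pp(3)=-1890, L_pp(4)=2520; L_qq(1)=2.
Local minima occur where both diagonal entries positive: (-3, 1), (4, 1). Count: 2.

2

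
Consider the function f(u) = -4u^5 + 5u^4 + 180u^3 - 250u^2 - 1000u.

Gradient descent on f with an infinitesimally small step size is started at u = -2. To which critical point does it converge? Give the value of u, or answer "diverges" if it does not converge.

-5

f'(u) = -20(u - 5)(u - 2)(u + 1)(u + 5), so f'(-2) = 1680.
Gradient descent moves in the -f' direction, i.e. u is decreasing.
The nearest critical point in that direction is u = -5, where f'' = 5600 > 0 (a local minimum). The iterate converges there.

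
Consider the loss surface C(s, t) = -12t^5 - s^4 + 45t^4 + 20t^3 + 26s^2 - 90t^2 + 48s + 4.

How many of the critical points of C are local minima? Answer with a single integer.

2

C separates as a function of s plus a function of t, so ∇C=0 decouples.
∂C/∂s = -4(s - 4)(s + 1)(s + 3) = 0 at s ∈ {-3, -1, 4}; ∂C/∂t = -60t(t - 3)(t - 1)(t + 1) = 0 at t ∈ {-1, 0, 1, 3}.
The Hessian is diagonal: diag(C_ss, C_tt). Second derivatives: C_ss(-3)=-56, C_ss(-1)=40, C_ss(4)=-140; C_tt(-1)=480, C_tt(0)=-180, C_tt(1)=240, C_tt(3)=-1440.
Local minima occur where both diagonal entries positive: (-1, -1), (-1, 1). Count: 2.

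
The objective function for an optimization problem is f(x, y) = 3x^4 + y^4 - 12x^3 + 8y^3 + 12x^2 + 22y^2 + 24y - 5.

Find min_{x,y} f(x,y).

-14

f(x,y) separates as P(x) + Q(y) − 5, so its minimum is min P + min Q − 5.
P'(x) = 12x(x - 2)(x - 1) vanishes at x ∈ {0, 1, 2}; Q'(y) = 4(y + 1)(y + 2)(y + 3) vanishes at y ∈ {-3, -2, -1}.
Local minima of P (where P''>0): P(0)=0, P(2)=0. Local minima of Q: Q(-3)=-9, Q(-1)=-9.
So the global minimum of f is P(0) + Q(-3) − 5 = 0 − 9 − 5 = -14, attained at (0, -3).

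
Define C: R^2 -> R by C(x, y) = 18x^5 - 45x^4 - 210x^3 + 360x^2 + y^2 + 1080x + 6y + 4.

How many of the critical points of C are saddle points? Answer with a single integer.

C separates as a function of x plus a function of y, so ∇C=0 decouples.
∂C/∂x = 90(x - 3)(x - 2)(x + 1)(x + 2) = 0 at x ∈ {-2, -1, 2, 3}; ∂C/∂y = 2(y + 3) = 0 at y ∈ {-3}.
The Hessian is diagonal: diag(C_xx, C_yy). Second derivatives: C_xx(-2)=-1800, C_xx(-1)=1080, C_xx(2)=-1080, C_xx(3)=1800; C_yy(-3)=2.
Saddle points occur where the two diagonal entries have opposite signs: (-2, -3), (2, -3). Count: 2.

2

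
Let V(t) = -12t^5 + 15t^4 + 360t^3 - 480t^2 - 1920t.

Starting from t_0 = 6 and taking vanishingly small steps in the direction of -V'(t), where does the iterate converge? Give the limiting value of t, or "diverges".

diverges

V'(t) = -60(t - 4)(t - 2)(t + 1)(t + 4), so V'(6) = -33600.
Gradient descent moves in the -V' direction, i.e. t is increasing.
There is no critical point above t=6, and V' keeps the same sign, so the iterate runs off to +∞.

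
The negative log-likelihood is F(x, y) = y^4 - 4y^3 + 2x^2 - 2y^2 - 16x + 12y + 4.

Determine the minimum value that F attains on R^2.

-37

F(x,y) separates as P(x) + Q(y) + 4, so its minimum is min P + min Q + 4.
P'(x) = 4x - 16 vanishes at x ∈ {4}; Q'(y) = 4(y - 3)(y - 1)(y + 1) vanishes at y ∈ {-1, 1, 3}.
Local minima of P (where P''>0): P(4)=-32. Local minima of Q: Q(-1)=-9, Q(3)=-9.
So the global minimum of F is P(4) + Q(-1) + 4 = -32 − 9 + 4 = -37, attained at (4, -1).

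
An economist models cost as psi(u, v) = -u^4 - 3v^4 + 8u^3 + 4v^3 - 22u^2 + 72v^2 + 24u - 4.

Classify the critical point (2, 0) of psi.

The mixed partial ∂²psi/∂u∂v is 0, so the Hessian at any point is diag(psi_uu, psi_vv) = diag(4(-3u^2 + 12u - 11), 12(-3v^2 + 2v + 12)).
At (2, 0): H = diag(4, 144).
Both eigenvalues are positive, so H is positive definite: a local minimum.

local minimum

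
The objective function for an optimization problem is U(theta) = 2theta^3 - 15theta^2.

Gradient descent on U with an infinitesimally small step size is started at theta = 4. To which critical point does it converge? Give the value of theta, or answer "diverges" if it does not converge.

U'(theta) = 6theta(theta - 5), so U'(4) = -24.
Gradient descent moves in the -U' direction, i.e. theta is increasing.
The nearest critical point in that direction is theta = 5, where U'' = 30 > 0 (a local minimum). The iterate converges there.

5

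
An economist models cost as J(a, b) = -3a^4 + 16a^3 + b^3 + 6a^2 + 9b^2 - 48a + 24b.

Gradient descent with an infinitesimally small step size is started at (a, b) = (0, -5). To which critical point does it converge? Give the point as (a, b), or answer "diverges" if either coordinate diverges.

J is separable, so gradient descent decouples: a follows -∂J/∂a, b follows -∂J/∂b.
∂J/∂a = -12(a - 4)(a - 1)(a + 1); at a=0 this is -48, so a increases.
∂J/∂b = 3(b + 2)(b + 4); at b=-5 this is 9, so b decreases.
The b-coordinate has no critical point in that direction and runs off to infinity.

diverges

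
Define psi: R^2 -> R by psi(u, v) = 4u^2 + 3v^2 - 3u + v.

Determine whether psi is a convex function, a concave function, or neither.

psi is quadratic, so its Hessian is the constant matrix H = [[8, 0], [0, 6]].
det(H) = 48, tr(H) = 14.
det(H) > 0 and tr(H) > 0, so H is positive definite everywhere: convex.

convex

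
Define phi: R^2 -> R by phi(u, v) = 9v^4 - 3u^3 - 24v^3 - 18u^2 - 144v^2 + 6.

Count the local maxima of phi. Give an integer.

phi separates as a function of u plus a function of v, so ∇phi=0 decouples.
∂phi/∂u = -9u(u + 4) = 0 at u ∈ {-4, 0}; ∂phi/∂v = 36v(v - 4)(v + 2) = 0 at v ∈ {-2, 0, 4}.
The Hessian is diagonal: diag(phi_uu, phi_vv). Second derivatives: phi_uu(-4)=36, phi_uu(0)=-36; phi_vv(-2)=432, phi_vv(0)=-288, phi_vv(4)=864.
Local maxima occur where both diagonal entries negative: (0, 0). Count: 1.

1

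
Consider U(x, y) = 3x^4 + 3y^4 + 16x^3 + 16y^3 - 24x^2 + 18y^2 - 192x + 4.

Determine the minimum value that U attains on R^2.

U(x,y) separates as P(x) + Q(y) + 4, so its minimum is min P + min Q + 4.
P'(x) = 12(x - 2)(x + 2)(x + 4) vanishes at x ∈ {-4, -2, 2}; Q'(y) = 12y(y + 1)(y + 3) vanishes at y ∈ {-3, -1, 0}.
Local minima of P (where P''>0): P(-4)=128, P(2)=-304. Local minima of Q: Q(-3)=-27, Q(0)=0.
So the global minimum of U is P(2) + Q(-3) + 4 = -304 − 27 + 4 = -327, attained at (2, -3).

-327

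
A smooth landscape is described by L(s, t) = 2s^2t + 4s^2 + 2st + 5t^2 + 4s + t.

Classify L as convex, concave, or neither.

The term 2s^2t is cubic, so the Hessian is not constant.
∂²L/∂s² = 4t + 8, which takes both signs as t varies (negative for sufficiently negative t). A diagonal entry of the Hessian changing sign means the Hessian is neither positive- nor negative-semidefinite on all of R^2.

neither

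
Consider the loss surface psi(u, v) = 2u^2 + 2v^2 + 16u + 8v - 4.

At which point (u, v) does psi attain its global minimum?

psi(u,v) separates as P(u) + Q(v) − 4, so its minimum is min P + min Q − 4.
P'(u) = 4u + 16 vanishes at u ∈ {-4}; Q'(v) = 4v + 8 vanishes at v ∈ {-2}.
Local minima of P (where P''>0): P(-4)=-32. Local minima of Q: Q(-2)=-8.
So the global minimum of psi is P(-4) + Q(-2) − 4 = -32 − 8 − 4 = -44, attained at (-4, -2).

(-4, -2)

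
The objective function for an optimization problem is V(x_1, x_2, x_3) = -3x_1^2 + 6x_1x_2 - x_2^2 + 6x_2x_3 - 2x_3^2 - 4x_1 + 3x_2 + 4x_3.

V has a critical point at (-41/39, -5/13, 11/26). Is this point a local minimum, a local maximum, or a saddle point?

saddle point

The Hessian is constant: H = [[-6, 6, 0], [6, -2, 6], [0, 6, -4]].
Leading principal minors: Δ₁ = -6, Δ₂ = -24, Δ₃ = 312.
The minors fit neither the all-positive nor the alternating-sign pattern, so H is indefinite: a saddle point.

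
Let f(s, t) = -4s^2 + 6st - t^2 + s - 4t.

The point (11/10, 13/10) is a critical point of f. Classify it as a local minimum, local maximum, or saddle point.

saddle point

The Hessian of f is constant: H = [[-8, 6], [6, -2]].
det(H) = (-8)·(-2) − 6² = -20.
Since det(H) < 0, H is indefinite and the critical point is a saddle point.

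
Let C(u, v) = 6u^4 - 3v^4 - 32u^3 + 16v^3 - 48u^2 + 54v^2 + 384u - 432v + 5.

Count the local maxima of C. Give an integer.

C separates as a function of u plus a function of v, so ∇C=0 decouples.
∂C/∂u = 24(u - 4)(u - 2)(u + 2) = 0 at u ∈ {-2, 2, 4}; ∂C/∂v = -12(v - 4)(v - 3)(v + 3) = 0 at v ∈ {-3, 3, 4}.
The Hessian is diagonal: diag(C_uu, C_vv). Second derivatives: C_uu(-2)=576, C_uu(2)=-192, C_uu(4)=288; C_vv(-3)=-504, C_vv(3)=72, C_vv(4)=-84.
Local maxima occur where both diagonal entries negative: (2, -3), (2, 4). Count: 2.

2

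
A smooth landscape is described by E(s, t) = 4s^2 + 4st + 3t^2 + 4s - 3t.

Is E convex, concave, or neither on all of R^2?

E is quadratic, so its Hessian is the constant matrix H = [[8, 4], [4, 6]].
det(H) = 32, tr(H) = 14.
det(H) > 0 and tr(H) > 0, so H is positive definite everywhere: convex.

convex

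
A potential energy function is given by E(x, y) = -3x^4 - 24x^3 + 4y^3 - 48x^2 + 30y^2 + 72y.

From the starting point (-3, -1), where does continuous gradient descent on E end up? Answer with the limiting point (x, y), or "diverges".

E is separable, so gradient descent decouples: x follows -∂E/∂x, y follows -∂E/∂y.
∂E/∂x = -12x(x + 2)(x + 4); at x=-3 this is -36, so x increases.
∂E/∂y = 12(y + 2)(y + 3); at y=-1 this is 24, so y decreases.
x converges to its nearest critical value -2 (a local min of the x-part); y converges to -2. The iterate converges to (-2, -2).

(-2, -2)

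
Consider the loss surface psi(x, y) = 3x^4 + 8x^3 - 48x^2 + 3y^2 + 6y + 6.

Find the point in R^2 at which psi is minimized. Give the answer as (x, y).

(-4, -1)

psi(x,y) separates as P(x) + Q(y) + 6, so its minimum is min P + min Q + 6.
P'(x) = 12x(x - 2)(x + 4) vanishes at x ∈ {-4, 0, 2}; Q'(y) = 6y + 6 vanishes at y ∈ {-1}.
Local minima of P (where P''>0): P(-4)=-512, P(2)=-80. Local minima of Q: Q(-1)=-3.
So the global minimum of psi is P(-4) + Q(-1) + 6 = -512 − 3 + 6 = -509, attained at (-4, -1).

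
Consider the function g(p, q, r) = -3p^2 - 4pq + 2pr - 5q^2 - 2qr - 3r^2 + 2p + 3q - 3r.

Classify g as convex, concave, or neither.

g is quadratic, so its Hessian is the constant matrix H = [[-6, -4, 2], [-4, -10, -2], [2, -2, -6]].
Leading principal minors: -6, 44, -168.
Signs alternate −, +, − ⇒ H ≺ 0 ⇒ concave.

concave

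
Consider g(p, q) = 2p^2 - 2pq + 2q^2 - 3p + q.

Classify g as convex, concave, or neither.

convex

g is quadratic, so its Hessian is the constant matrix H = [[4, -2], [-2, 4]].
det(H) = 12, tr(H) = 8.
det(H) > 0 and tr(H) > 0, so H is positive definite everywhere: convex.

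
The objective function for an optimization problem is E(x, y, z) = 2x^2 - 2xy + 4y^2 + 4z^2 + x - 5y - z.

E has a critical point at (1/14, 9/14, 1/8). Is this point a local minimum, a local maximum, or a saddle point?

The Hessian is constant: H = [[4, -2, 0], [-2, 8, 0], [0, 0, 8]].
Leading principal minors: Δ₁ = 4, Δ₂ = 28, Δ₃ = 224.
All leading minors are positive, so H is positive definite: a local minimum.

local minimum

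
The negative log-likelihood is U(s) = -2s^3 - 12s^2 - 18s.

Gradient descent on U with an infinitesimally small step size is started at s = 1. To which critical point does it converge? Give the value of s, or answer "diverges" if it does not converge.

U'(s) = -6(s + 1)(s + 3), so U'(1) = -48.
Gradient descent moves in the -U' direction, i.e. s is increasing.
There is no critical point above s=1, and U' keeps the same sign, so the iterate runs off to +∞.

diverges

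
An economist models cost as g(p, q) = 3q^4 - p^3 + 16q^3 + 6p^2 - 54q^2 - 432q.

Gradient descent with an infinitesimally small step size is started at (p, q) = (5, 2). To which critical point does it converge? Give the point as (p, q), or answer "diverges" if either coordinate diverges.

g is separable, so gradient descent decouples: p follows -∂g/∂p, q follows -∂g/∂q.
∂g/∂p = -3p(p - 4); at p=5 this is -15, so p increases.
∂g/∂q = 12(q - 3)(q + 3)(q + 4); at q=2 this is -360, so q increases.
The p-coordinate has no critical point in that direction and runs off to infinity.

diverges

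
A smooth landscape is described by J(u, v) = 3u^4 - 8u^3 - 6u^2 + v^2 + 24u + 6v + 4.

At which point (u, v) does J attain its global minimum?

J(u,v) separates as P(u) + Q(v) + 4, so its minimum is min P + min Q + 4.
P'(u) = 12(u - 2)(u - 1)(u + 1) vanishes at u ∈ {-1, 1, 2}; Q'(v) = 2v + 6 vanishes at v ∈ {-3}.
Local minima of P (where P''>0): P(-1)=-19, P(2)=8. Local minima of Q: Q(-3)=-9.
So the global minimum of J is P(-1) + Q(-3) + 4 = -19 − 9 + 4 = -24, attained at (-1, -3).

(-1, -3)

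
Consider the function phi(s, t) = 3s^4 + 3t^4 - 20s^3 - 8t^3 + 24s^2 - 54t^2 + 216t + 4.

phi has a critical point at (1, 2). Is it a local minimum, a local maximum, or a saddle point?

The mixed partial ∂²phi/∂s∂t is 0, so the Hessian at any point is diag(phi_ss, phi_tt) = diag(12(3s^2 - 10s + 4), 12(3t^2 - 4t - 9)).
At (1, 2): H = diag(-36, -60).
Both eigenvalues are negative, so H is negative definite: a local maximum.

local maximum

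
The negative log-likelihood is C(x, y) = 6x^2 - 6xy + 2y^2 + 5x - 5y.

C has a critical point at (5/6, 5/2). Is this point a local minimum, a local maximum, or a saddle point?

The Hessian of C is constant: H = [[12, -6], [-6, 4]].
det(H) = 12·4 − (-6)² = 12.
det(H) > 0 and tr(H) = 16 > 0, so H is positive definite and the point is a local minimum.

local minimum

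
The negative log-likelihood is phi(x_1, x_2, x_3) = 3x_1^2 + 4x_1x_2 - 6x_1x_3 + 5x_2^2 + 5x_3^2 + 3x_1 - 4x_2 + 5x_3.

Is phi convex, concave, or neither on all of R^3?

phi is quadratic, so its Hessian is the constant matrix H = [[6, 4, -6], [4, 10, 0], [-6, 0, 10]].
Leading principal minors: 6, 44, 80.
All positive ⇒ H ≻ 0 ⇒ convex.

convex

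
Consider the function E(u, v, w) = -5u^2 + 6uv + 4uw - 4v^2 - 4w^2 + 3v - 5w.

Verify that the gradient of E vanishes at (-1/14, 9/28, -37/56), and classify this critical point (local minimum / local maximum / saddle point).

local maximum

∇E = (-10u + 6v + 4w, 6u - 8v + 3, 4u - 8w - 5); substituting (-1/14, 9/28, -37/56) gives ∇E = (0, 0, 0), so (-1/14, 9/28, -37/56) is indeed a critical point.
The Hessian is constant: H = [[-10, 6, 4], [6, -8, 0], [4, 0, -8]].
Leading principal minors: Δ₁ = -10, Δ₂ = 44, Δ₃ = -224.
The minors alternate sign starting negative (−, +, −), so H is negative definite: a local maximum.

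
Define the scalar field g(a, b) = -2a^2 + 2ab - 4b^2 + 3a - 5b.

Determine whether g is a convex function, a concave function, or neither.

g is quadratic, so its Hessian is the constant matrix H = [[-4, 2], [2, -8]].
det(H) = 28, tr(H) = -12.
det(H) > 0 and tr(H) < 0, so H is negative definite everywhere: concave.

concave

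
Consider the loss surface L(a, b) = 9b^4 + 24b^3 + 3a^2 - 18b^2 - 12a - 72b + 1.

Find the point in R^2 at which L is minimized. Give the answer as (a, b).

(2, 1)

L(a,b) separates as P(a) + Q(b) + 1, so its minimum is min P + min Q + 1.
P'(a) = 6a - 12 vanishes at a ∈ {2}; Q'(b) = 36(b - 1)(b + 1)(b + 2) vanishes at b ∈ {-2, -1, 1}.
Local minima of P (where P''>0): P(2)=-12. Local minima of Q: Q(-2)=24, Q(1)=-57.
So the global minimum of L is P(2) + Q(1) + 1 = -12 − 57 + 1 = -68, attained at (2, 1).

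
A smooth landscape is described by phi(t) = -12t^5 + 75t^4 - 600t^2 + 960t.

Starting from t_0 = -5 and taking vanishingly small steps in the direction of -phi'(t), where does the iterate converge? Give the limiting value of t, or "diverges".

-2

phi'(t) = -60(t - 4)(t - 2)(t - 1)(t + 2), so phi'(-5) = -68040.
Gradient descent moves in the -phi' direction, i.e. t is increasing.
The nearest critical point in that direction is t = -2, where phi'' = 4320 > 0 (a local minimum). The iterate converges there.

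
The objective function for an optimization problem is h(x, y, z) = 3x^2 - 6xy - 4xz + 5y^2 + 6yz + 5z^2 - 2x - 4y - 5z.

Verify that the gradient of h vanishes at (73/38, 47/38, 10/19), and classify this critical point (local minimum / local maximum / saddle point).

∇h = (6x - 6y - 4z - 2, -6x + 10y + 6z - 4, -4x + 6y + 10z - 5); substituting (73/38, 47/38, 10/19) gives ∇h = (0, 0, 0), so (73/38, 47/38, 10/19) is indeed a critical point.
The Hessian is constant: H = [[6, -6, -4], [-6, 10, 6], [-4, 6, 10]].
Leading principal minors: Δ₁ = 6, Δ₂ = 24, Δ₃ = 152.
All leading minors are positive, so H is positive definite: a local minimum.

local minimum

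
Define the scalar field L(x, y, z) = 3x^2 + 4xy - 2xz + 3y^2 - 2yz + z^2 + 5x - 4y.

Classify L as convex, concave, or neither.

L is quadratic, so its Hessian is the constant matrix H = [[6, 4, -2], [4, 6, -2], [-2, -2, 2]].
Leading principal minors: 6, 20, 24.
All positive ⇒ H ≻ 0 ⇒ convex.

convex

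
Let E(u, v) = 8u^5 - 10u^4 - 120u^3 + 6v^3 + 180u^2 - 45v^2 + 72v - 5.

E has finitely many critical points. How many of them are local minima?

2

E separates as a function of u plus a function of v, so ∇E=0 decouples.
∂E/∂u = 40u(u - 3)(u - 1)(u + 3) = 0 at u ∈ {-3, 0, 1, 3}; ∂E/∂v = 18(v - 4)(v - 1) = 0 at v ∈ {1, 4}.
The Hessian is diagonal: diag(E_uu, E_vv). Second derivatives: E_uu(-3)=-2880, E_uu(0)=360, E_uu(1)=-320, E_uu(3)=1440; E_vv(1)=-54, E_vv(4)=54.
Local minima occur where both diagonal entries positive: (0, 4), (3, 4). Count: 2.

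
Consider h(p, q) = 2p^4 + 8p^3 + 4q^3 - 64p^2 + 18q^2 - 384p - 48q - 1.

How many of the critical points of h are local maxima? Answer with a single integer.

h separates as a function of p plus a function of q, so ∇h=0 decouples.
∂h/∂p = 8(p - 4)(p + 3)(p + 4) = 0 at p ∈ {-4, -3, 4}; ∂h/∂q = 12(q - 1)(q + 4) = 0 at q ∈ {-4, 1}.
The Hessian is diagonal: diag(h_pp, h_qq). Second derivatives: h_pp(-4)=64, h_pp(-3)=-56, h_pp(4)=448; h_qq(-4)=-60, h_qq(1)=60.
Local maxima occur where both diagonal entries negative: (-3, -4). Count: 1.

1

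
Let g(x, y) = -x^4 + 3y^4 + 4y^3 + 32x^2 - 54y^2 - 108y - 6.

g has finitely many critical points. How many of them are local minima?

2

g separates as a function of x plus a function of y, so ∇g=0 decouples.
∂g/∂x = -4x(x - 4)(x + 4) = 0 at x ∈ {-4, 0, 4}; ∂g/∂y = 12(y - 3)(y + 1)(y + 3) = 0 at y ∈ {-3, -1, 3}.
The Hessian is diagonal: diag(g_xx, g_yy). Second derivatives: g_xx(-4)=-128, g_xx(0)=64, g_xx(4)=-128; g_yy(-3)=144, g_yy(-1)=-96, g_yy(3)=288.
Local minima occur where both diagonal entries positive: (0, -3), (0, 3). Count: 2.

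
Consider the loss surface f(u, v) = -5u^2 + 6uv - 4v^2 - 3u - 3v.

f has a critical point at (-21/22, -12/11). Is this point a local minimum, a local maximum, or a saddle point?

The Hessian of f is constant: H = [[-10, 6], [6, -8]].
det(H) = (-10)·(-8) − 6² = 44.
det(H) > 0 and tr(H) = -18 < 0, so H is negative definite and the point is a local maximum.

local maximum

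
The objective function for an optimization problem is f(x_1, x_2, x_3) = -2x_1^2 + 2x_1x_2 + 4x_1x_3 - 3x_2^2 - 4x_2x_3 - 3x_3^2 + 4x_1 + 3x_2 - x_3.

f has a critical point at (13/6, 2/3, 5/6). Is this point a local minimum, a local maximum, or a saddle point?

local maximum

The Hessian is constant: H = [[-4, 2, 4], [2, -6, -4], [4, -4, -6]].
Leading principal minors: Δ₁ = -4, Δ₂ = 20, Δ₃ = -24.
The minors alternate sign starting negative (−, +, −), so H is negative definite: a local maximum.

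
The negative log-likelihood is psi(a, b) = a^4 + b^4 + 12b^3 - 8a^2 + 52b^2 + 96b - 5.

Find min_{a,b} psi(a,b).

-85

psi(a,b) separates as P(a) + Q(b) − 5, so its minimum is min P + min Q − 5.
P'(a) = 4a(a - 2)(a + 2) vanishes at a ∈ {-2, 0, 2}; Q'(b) = 4(b + 2)(b + 3)(b + 4) vanishes at b ∈ {-4, -3, -2}.
Local minima of P (where P''>0): P(-2)=-16, P(2)=-16. Local minima of Q: Q(-4)=-64, Q(-2)=-64.
So the global minimum of psi is P(-2) + Q(-4) − 5 = -16 − 64 − 5 = -85, attained at (-2, -4).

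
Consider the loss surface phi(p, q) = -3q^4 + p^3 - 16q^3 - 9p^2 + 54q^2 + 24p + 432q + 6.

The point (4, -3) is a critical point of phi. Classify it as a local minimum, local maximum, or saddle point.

local minimum

The mixed partial ∂²phi/∂p∂q is 0, so the Hessian at any point is diag(phi_pp, phi_qq) = diag(6(p - 3), 12(-3q^2 - 8q + 9)).
At (4, -3): H = diag(6, 72).
Both eigenvalues are positive, so H is positive definite: a local minimum.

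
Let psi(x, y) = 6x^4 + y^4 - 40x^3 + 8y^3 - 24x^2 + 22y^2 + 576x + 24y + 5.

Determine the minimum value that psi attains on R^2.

psi(x,y) separates as P(x) + Q(y) + 5, so its minimum is min P + min Q + 5.
P'(x) = 24(x - 4)(x - 3)(x + 2) vanishes at x ∈ {-2, 3, 4}; Q'(y) = 4(y + 1)(y + 2)(y + 3) vanishes at y ∈ {-3, -2, -1}.
Local minima of P (where P''>0): P(-2)=-832, P(4)=896. Local minima of Q: Q(-3)=-9, Q(-1)=-9.
So the global minimum of psi is P(-2) + Q(-3) + 5 = -832 − 9 + 5 = -836, attained at (-2, -3).

-836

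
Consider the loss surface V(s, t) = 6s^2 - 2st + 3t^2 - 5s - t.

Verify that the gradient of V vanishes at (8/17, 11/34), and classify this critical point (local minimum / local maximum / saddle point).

local minimum

∇V = (12s - 2t - 5, -2s + 6t - 1); substituting (8/17, 11/34) gives ∇V = (0, 0), so (8/17, 11/34) is indeed a critical point.
The Hessian of V is constant: H = [[12, -2], [-2, 6]].
det(H) = 12·6 − (-2)² = 68.
det(H) > 0 and tr(H) = 18 > 0, so H is positive definite and the point is a local minimum.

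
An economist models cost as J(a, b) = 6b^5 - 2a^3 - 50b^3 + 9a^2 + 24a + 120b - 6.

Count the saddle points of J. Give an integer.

J separates as a function of a plus a function of b, so ∇J=0 decouples.
∂J/∂a = -6(a - 4)(a + 1) = 0 at a ∈ {-1, 4}; ∂J/∂b = 30(b - 2)(b - 1)(b + 1)(b + 2) = 0 at b ∈ {-2, -1, 1, 2}.
The Hessian is diagonal: diag(J_aa, J_bb). Second derivatives: J_aa(-1)=30, J_aa(4)=-30; J_bb(-2)=-360, J_bb(-1)=180, J_bb(1)=-180, J_bb(2)=360.
Saddle points occur where the two diagonal entries have opposite signs: (-1, -2), (-1, 1), (4, -1), (4, 2). Count: 4.

4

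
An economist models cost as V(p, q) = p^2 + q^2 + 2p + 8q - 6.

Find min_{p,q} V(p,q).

-23

V(p,q) separates as A(p) + B(q) − 6, so its minimum is min A + min B − 6.
A'(p) = 2p + 2 vanishes at p ∈ {-1}; B'(q) = 2q + 8 vanishes at q ∈ {-4}.
Local minima of A (where A''>0): A(-1)=-1. Local minima of B: B(-4)=-16.
So the global minimum of V is A(-1) + B(-4) − 6 = -1 − 16 − 6 = -23, attained at (-1, -4).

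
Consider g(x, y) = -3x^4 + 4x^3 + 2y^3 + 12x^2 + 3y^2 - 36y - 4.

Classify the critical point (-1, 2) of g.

saddle point

The mixed partial ∂²g/∂x∂y is 0, so the Hessian at any point is diag(g_xx, g_yy) = diag(12(-3x^2 + 2x + 2), 6(2y + 1)).
At (-1, 2): H = diag(-36, 30).
The eigenvalues have opposite signs, so H is indefinite: a saddle point.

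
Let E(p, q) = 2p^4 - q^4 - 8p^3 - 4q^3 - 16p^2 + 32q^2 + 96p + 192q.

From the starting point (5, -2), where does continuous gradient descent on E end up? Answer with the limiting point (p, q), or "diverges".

(3, -3)

E is separable, so gradient descent decouples: p follows -∂E/∂p, q follows -∂E/∂q.
∂E/∂p = 8(p - 3)(p - 2)(p + 2); at p=5 this is 336, so p decreases.
∂E/∂q = -4(q - 4)(q + 3)(q + 4); at q=-2 this is 48, so q decreases.
p converges to its nearest critical value 3 (a local min of the p-part); q converges to -3. The iterate converges to (3, -3).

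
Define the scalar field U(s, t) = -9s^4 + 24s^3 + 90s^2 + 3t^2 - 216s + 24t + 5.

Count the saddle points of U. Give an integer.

U separates as a function of s plus a function of t, so ∇U=0 decouples.
∂U/∂s = -36(s - 3)(s - 1)(s + 2) = 0 at s ∈ {-2, 1, 3}; ∂U/∂t = 6(t + 4) = 0 at t ∈ {-4}.
The Hessian is diagonal: diag(U_ss, U_tt). Second derivatives: U_ss(-2)=-540, U_ss(1)=216, U_ss(3)=-360; U_tt(-4)=6.
Saddle points occur where the two diagonal entries have opposite signs: (-2, -4), (3, -4). Count: 2.

2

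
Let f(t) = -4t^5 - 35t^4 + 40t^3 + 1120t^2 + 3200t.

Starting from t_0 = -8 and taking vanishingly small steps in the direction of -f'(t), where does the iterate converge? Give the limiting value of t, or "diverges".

f'(t) = -20(t - 4)(t + 2)(t + 4)(t + 5), so f'(-8) = -17280.
Gradient descent moves in the -f' direction, i.e. t is increasing.
The nearest critical point in that direction is t = -5, where f'' = 540 > 0 (a local minimum). The iterate converges there.

-5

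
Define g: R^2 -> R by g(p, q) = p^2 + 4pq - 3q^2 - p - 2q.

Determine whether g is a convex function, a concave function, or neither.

g is quadratic, so its Hessian is the constant matrix H = [[2, 4], [4, -6]].
det(H) = -28, tr(H) = -4.
det(H) < 0, so H is indefinite: neither convex nor concave.

neither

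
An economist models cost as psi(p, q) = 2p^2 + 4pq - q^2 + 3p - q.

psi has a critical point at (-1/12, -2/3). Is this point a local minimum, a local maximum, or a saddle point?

saddle point

The Hessian of psi is constant: H = [[4, 4], [4, -2]].
det(H) = 4·(-2) − 4² = -24.
Since det(H) < 0, H is indefinite and the critical point is a saddle point.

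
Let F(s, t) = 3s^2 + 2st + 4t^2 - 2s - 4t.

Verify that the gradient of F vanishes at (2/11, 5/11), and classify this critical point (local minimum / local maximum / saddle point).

local minimum

∇F = (6s + 2t - 2, 2s + 8t - 4); substituting (2/11, 5/11) gives ∇F = (0, 0), so (2/11, 5/11) is indeed a critical point.
The Hessian of F is constant: H = [[6, 2], [2, 8]].
det(H) = 6·8 − 2² = 44.
det(H) > 0 and tr(H) = 14 > 0, so H is positive definite and the point is a local minimum.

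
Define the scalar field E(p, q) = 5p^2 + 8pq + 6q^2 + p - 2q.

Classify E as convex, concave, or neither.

E is quadratic, so its Hessian is the constant matrix H = [[10, 8], [8, 12]].
det(H) = 56, tr(H) = 22.
det(H) > 0 and tr(H) > 0, so H is positive definite everywhere: convex.

convex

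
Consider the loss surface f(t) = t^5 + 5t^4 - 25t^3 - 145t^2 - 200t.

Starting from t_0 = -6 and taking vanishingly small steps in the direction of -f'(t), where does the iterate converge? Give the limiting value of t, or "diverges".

f'(t) = 5(t - 4)(t + 1)(t + 2)(t + 5), so f'(-6) = 1000.
Gradient descent moves in the -f' direction, i.e. t is decreasing.
There is no critical point below t=-6, and f' keeps the same sign, so the iterate runs off to −∞.

diverges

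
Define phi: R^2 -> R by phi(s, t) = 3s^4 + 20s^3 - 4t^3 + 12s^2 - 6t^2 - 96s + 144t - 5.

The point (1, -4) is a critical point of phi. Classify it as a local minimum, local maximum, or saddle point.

local minimum

The mixed partial ∂²phi/∂s∂t is 0, so the Hessian at any point is diag(phi_ss, phi_tt) = diag(12(3s^2 + 10s + 2), -12(2t + 1)).
At (1, -4): H = diag(180, 84).
Both eigenvalues are positive, so H is positive definite: a local minimum.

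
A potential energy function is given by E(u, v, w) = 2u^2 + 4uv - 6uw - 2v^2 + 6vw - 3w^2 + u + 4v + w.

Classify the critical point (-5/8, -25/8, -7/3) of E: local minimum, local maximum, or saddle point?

saddle point

The Hessian is constant: H = [[4, 4, -6], [4, -4, 6], [-6, 6, -6]].
Leading principal minors: Δ₁ = 4, Δ₂ = -32, Δ₃ = -96.
The minors fit neither the all-positive nor the alternating-sign pattern, so H is indefinite: a saddle point.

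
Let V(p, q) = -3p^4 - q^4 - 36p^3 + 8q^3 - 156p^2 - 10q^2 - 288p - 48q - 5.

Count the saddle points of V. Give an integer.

4

V separates as a function of p plus a function of q, so ∇V=0 decouples.
∂V/∂p = -12(p + 2)(p + 3)(p + 4) = 0 at p ∈ {-4, -3, -2}; ∂V/∂q = -4(q - 4)(q - 3)(q + 1) = 0 at q ∈ {-1, 3, 4}.
The Hessian is diagonal: diag(V_pp, V_qq). Second derivatives: V_pp(-4)=-24, V_pp(-3)=12, V_pp(-2)=-24; V_qq(-1)=-80, V_qq(3)=16, V_qq(4)=-20.
Saddle points occur where the two diagonal entries have opposite signs: (-4, 3), (-3, -1), (-3, 4), (-2, 3). Count: 4.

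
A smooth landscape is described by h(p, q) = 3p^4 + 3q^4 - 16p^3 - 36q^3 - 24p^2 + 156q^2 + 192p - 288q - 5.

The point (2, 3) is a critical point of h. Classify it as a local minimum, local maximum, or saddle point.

local maximum

The mixed partial ∂²h/∂p∂q is 0, so the Hessian at any point is diag(h_pp, h_qq) = diag(12(3p^2 - 8p - 4), 12(3q^2 - 18q + 26)).
At (2, 3): H = diag(-96, -12).
Both eigenvalues are negative, so H is negative definite: a local maximum.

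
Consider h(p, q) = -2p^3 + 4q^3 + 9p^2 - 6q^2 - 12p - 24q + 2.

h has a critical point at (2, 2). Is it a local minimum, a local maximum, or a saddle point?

saddle point

The mixed partial ∂²h/∂p∂q is 0, so the Hessian at any point is diag(h_pp, h_qq) = diag(6(-2p + 3), 12(2q - 1)).
At (2, 2): H = diag(-6, 36).
The eigenvalues have opposite signs, so H is indefinite: a saddle point.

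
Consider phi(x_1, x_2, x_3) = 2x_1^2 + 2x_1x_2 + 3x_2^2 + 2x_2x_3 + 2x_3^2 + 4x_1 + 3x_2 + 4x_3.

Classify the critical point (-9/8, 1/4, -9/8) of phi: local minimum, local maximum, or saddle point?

The Hessian is constant: H = [[4, 2, 0], [2, 6, 2], [0, 2, 4]].
Leading principal minors: Δ₁ = 4, Δ₂ = 20, Δ₃ = 64.
All leading minors are positive, so H is positive definite: a local minimum.

local minimum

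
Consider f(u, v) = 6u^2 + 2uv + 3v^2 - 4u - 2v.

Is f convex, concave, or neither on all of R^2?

convex

f is quadratic, so its Hessian is the constant matrix H = [[12, 2], [2, 6]].
det(H) = 68, tr(H) = 18.
det(H) > 0 and tr(H) > 0, so H is positive definite everywhere: convex.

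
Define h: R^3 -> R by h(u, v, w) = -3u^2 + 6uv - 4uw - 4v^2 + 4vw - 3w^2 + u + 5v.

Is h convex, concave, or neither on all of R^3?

h is quadratic, so its Hessian is the constant matrix H = [[-6, 6, -4], [6, -8, 4], [-4, 4, -6]].
Leading principal minors: -6, 12, -40.
Signs alternate −, +, − ⇒ H ≺ 0 ⇒ concave.

concave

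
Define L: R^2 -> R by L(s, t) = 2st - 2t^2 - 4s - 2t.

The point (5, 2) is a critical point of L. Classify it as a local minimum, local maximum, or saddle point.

saddle point

The Hessian of L is constant: H = [[0, 2], [2, -4]].
det(H) = 0·(-4) − 2² = -4.
Since det(H) < 0, H is indefinite and the critical point is a saddle point.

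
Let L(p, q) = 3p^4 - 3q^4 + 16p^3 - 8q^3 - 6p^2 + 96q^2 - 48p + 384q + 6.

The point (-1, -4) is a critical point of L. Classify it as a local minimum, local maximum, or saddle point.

local maximum

The mixed partial ∂²L/∂p∂q is 0, so the Hessian at any point is diag(L_pp, L_qq) = diag(12(3p^2 + 8p - 1), 12(-3q^2 - 4q + 16)).
At (-1, -4): H = diag(-72, -192).
Both eigenvalues are negative, so H is negative definite: a local maximum.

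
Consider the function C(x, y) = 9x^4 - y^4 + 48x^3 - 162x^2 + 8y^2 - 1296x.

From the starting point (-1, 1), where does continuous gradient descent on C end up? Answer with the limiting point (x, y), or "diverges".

C is separable, so gradient descent decouples: x follows -∂C/∂x, y follows -∂C/∂y.
∂C/∂x = 36(x - 3)(x + 3)(x + 4); at x=-1 this is -864, so x increases.
∂C/∂y = -4y(y - 2)(y + 2); at y=1 this is 12, so y decreases.
x converges to its nearest critical value 3 (a local min of the x-part); y converges to 0. The iterate converges to (3, 0).

(3, 0)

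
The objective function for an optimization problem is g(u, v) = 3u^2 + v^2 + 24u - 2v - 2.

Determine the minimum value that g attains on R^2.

g(u,v) separates as P(u) + Q(v) − 2, so its minimum is min P + min Q − 2.
P'(u) = 6u + 24 vanishes at u ∈ {-4}; Q'(v) = 2v - 2 vanishes at v ∈ {1}.
Local minima of P (where P''>0): P(-4)=-48. Local minima of Q: Q(1)=-1.
So the global minimum of g is P(-4) + Q(1) − 2 = -48 − 1 − 2 = -51, attained at (-4, 1).

-51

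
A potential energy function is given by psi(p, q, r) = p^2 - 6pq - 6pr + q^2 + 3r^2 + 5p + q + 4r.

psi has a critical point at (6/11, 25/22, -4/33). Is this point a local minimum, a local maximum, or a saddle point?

saddle point

The Hessian is constant: H = [[2, -6, -6], [-6, 2, 0], [-6, 0, 6]].
Leading principal minors: Δ₁ = 2, Δ₂ = -32, Δ₃ = -264.
The minors fit neither the all-positive nor the alternating-sign pattern, so H is indefinite: a saddle point.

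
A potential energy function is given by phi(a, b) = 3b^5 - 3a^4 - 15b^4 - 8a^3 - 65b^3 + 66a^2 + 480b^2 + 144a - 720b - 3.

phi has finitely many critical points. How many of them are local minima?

phi separates as a function of a plus a function of b, so ∇phi=0 decouples.
∂phi/∂a = -12(a - 3)(a + 1)(a + 4) = 0 at a ∈ {-4, -1, 3}; ∂phi/∂b = 15(b - 4)(b - 3)(b - 1)(b + 4) = 0 at b ∈ {-4, 1, 3, 4}.
The Hessian is diagonal: diag(phi_aa, phi_bb). Second derivatives: phi_aa(-4)=-252, phi_aa(-1)=144, phi_aa(3)=-336; phi_bb(-4)=-4200, phi_bb(1)=450, phi_bb(3)=-210, phi_bb(4)=360.
Local minima occur where both diagonal entries positive: (-1, 1), (-1, 4). Count: 2.

2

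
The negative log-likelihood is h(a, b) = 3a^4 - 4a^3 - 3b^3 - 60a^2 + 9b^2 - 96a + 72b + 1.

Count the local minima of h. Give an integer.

2

h separates as a function of a plus a function of b, so ∇h=0 decouples.
∂h/∂a = 12(a - 4)(a + 1)(a + 2) = 0 at a ∈ {-2, -1, 4}; ∂h/∂b = -9(b - 4)(b + 2) = 0 at b ∈ {-2, 4}.
The Hessian is diagonal: diag(h_aa, h_bb). Second derivatives: h_aa(-2)=72, h_aa(-1)=-60, h_aa(4)=360; h_bb(-2)=54, h_bb(4)=-54.
Local minima occur where both diagonal entries positive: (-2, -2), (4, -2). Count: 2.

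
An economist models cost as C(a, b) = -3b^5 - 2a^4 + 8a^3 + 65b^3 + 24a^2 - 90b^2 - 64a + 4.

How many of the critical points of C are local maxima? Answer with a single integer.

C separates as a function of a plus a function of b, so ∇C=0 decouples.
∂C/∂a = -8(a - 4)(a - 1)(a + 2) = 0 at a ∈ {-2, 1, 4}; ∂C/∂b = -15b(b - 3)(b - 1)(b + 4) = 0 at b ∈ {-4, 0, 1, 3}.
The Hessian is diagonal: diag(C_aa, C_bb). Second derivatives: C_aa(-2)=-144, C_aa(1)=72, C_aa(4)=-144; C_bb(-4)=2100, C_bb(0)=-180, C_bb(1)=150, C_bb(3)=-630.
Local maxima occur where both diagonal entries negative: (-2, 0), (-2, 3), (4, 0), (4, 3). Count: 4.

4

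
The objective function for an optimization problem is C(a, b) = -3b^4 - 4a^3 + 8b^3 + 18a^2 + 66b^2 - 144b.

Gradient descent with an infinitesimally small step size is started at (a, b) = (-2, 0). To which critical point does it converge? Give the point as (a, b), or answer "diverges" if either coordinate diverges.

(0, 1)

C is separable, so gradient descent decouples: a follows -∂C/∂a, b follows -∂C/∂b.
∂C/∂a = -12a(a - 3); at a=-2 this is -120, so a increases.
∂C/∂b = -12(b - 4)(b - 1)(b + 3); at b=0 this is -144, so b increases.
a converges to its nearest critical value 0 (a local min of the a-part); b converges to 1. The iterate converges to (0, 1).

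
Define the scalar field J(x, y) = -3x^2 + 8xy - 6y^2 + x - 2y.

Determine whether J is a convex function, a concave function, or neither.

J is quadratic, so its Hessian is the constant matrix H = [[-6, 8], [8, -12]].
det(H) = 8, tr(H) = -18.
det(H) > 0 and tr(H) < 0, so H is negative definite everywhere: concave.

concave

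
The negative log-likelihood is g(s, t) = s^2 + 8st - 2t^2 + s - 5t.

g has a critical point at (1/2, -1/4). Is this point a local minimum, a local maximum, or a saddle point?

The Hessian of g is constant: H = [[2, 8], [8, -4]].
det(H) = 2·(-4) − 8² = -72.
Since det(H) < 0, H is indefinite and the critical point is a saddle point.

saddle point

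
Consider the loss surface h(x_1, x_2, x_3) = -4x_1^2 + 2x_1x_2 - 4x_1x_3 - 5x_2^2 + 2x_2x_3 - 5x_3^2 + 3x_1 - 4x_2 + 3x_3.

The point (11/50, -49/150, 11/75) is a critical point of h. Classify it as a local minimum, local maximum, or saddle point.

The Hessian is constant: H = [[-8, 2, -4], [2, -10, 2], [-4, 2, -10]].
Leading principal minors: Δ₁ = -8, Δ₂ = 76, Δ₃ = -600.
The minors alternate sign starting negative (−, +, −), so H is negative definite: a local maximum.

local maximum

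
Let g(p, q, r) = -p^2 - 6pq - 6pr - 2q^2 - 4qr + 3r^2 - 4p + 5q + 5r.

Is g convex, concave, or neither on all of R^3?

neither

g is quadratic, so its Hessian is the constant matrix H = [[-2, -6, -6], [-6, -4, -4], [-6, -4, 6]].
Leading principal minors: -2, -28, -280.
Neither pattern holds ⇒ H is indefinite ⇒ neither convex nor concave.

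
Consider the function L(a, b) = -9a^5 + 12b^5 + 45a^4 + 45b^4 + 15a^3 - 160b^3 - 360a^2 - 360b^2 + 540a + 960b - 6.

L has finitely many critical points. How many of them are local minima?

L separates as a function of a plus a function of b, so ∇L=0 decouples.
∂L/∂a = -45(a - 3)(a - 2)(a - 1)(a + 2) = 0 at a ∈ {-2, 1, 2, 3}; ∂L/∂b = 60(b - 2)(b - 1)(b + 2)(b + 4) = 0 at b ∈ {-4, -2, 1, 2}.
The Hessian is diagonal: diag(L_aa, L_bb). Second derivatives: L_aa(-2)=2700, L_aa(1)=-270, L_aa(2)=180, L_aa(3)=-450; L_bb(-4)=-3600, L_bb(-2)=1440, L_bb(1)=-900, L_bb(2)=1440.
Local minima occur where both diagonal entries positive: (-2, -2), (-2, 2), (2, -2), (2, 2). Count: 4.

4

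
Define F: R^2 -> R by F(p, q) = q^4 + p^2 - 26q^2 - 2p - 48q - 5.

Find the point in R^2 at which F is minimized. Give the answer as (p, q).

(1, 4)

F(p,q) separates as A(p) + B(q) − 5, so its minimum is min A + min B − 5.
A'(p) = 2p - 2 vanishes at p ∈ {1}; B'(q) = 4(q - 4)(q + 1)(q + 3) vanishes at q ∈ {-3, -1, 4}.
Local minima of A (where A''>0): A(1)=-1. Local minima of B: B(-3)=-9, B(4)=-352.
So the global minimum of F is A(1) + B(4) − 5 = -1 − 352 − 5 = -358, attained at (1, 4).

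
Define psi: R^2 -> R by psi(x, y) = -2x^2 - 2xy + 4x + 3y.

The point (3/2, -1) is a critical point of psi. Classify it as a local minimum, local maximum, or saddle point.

saddle point

The Hessian of psi is constant: H = [[-4, -2], [-2, 0]].
det(H) = (-4)·0 − (-2)² = -4.
Since det(H) < 0, H is indefinite and the critical point is a saddle point.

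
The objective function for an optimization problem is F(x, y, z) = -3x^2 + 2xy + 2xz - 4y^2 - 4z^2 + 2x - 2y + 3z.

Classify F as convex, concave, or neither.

concave

F is quadratic, so its Hessian is the constant matrix H = [[-6, 2, 2], [2, -8, 0], [2, 0, -8]].
Leading principal minors: -6, 44, -320.
Signs alternate −, +, − ⇒ H ≺ 0 ⇒ concave.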